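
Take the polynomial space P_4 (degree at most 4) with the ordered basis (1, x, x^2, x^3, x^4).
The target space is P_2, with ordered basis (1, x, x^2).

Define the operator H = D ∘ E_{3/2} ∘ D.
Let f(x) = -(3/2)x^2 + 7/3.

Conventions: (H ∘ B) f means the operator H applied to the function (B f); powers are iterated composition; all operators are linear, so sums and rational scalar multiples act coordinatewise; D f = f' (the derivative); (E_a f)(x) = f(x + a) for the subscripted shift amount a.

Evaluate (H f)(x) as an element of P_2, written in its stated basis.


the image equals g(x) = -3

D f = -3x
E_{3/2} D f = -3x - 9/2
D (E_{3/2} ∘ D) f = -3


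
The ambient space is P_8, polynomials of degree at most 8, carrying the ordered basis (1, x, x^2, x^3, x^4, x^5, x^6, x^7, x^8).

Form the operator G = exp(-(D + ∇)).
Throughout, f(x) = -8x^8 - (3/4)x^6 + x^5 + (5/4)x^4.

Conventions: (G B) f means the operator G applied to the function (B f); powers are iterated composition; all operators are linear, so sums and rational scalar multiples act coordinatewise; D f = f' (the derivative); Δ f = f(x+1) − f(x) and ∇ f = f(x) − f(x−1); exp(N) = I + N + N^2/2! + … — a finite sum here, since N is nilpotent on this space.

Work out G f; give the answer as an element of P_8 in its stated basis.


order-1 term: 128x^7 - 224x^6 + 457x^5 - (2325/4)x^4 + 463x^3 - (951/4)x^2 + (137/2)x - 17/2
order-2 term: -896x^6 + 2688x^5 - 6205x^4 + 9090x^3 - (33767/4)x^2 + 4595x - 1114
order-3 term: 3584x^5 - 13440x^4 + 31480x^3 - 44030x^2 + 34891x - 48681/4
order-4 term: -8960x^4 + 35840x^3 - 76340x^2 + 85560x - 40579
order-5 term: 14336x^3 - 53760x^2 + 89744x - 58452
order-6 term: -14336x^2 + 43008x - 41264
order-7 term: 8192x - 14336
order-8 term: -2048
the series for exp(-(D + ∇)) f terminates at order 8
exp(-(D + ∇)) f = -8x^8 + 128x^7 - (4483/4)x^6 + 6730x^5 - 29185x^4 + 91209x^3 - (394291/2)x^2 + (532117/2)x - 679887/4

the image equals g(x) = -8x^8 + 128x^7 - (4483/4)x^6 + 6730x^5 - 29185x^4 + 91209x^3 - (394291/2)x^2 + (532117/2)x - 679887/4


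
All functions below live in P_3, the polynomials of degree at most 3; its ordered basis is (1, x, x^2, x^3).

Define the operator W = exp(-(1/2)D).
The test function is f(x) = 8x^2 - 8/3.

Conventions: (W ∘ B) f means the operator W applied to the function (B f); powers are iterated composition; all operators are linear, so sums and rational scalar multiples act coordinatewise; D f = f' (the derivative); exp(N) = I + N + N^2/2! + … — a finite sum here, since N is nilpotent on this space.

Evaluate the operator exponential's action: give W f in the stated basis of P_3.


order-1 term: -8x
order-2 term: 2
the series for exp(-(1/2)D) f terminates at order 2
exp(-(1/2)D) f = 8x^2 - 8x - 2/3

g(x) = 8x^2 - 8x - 2/3


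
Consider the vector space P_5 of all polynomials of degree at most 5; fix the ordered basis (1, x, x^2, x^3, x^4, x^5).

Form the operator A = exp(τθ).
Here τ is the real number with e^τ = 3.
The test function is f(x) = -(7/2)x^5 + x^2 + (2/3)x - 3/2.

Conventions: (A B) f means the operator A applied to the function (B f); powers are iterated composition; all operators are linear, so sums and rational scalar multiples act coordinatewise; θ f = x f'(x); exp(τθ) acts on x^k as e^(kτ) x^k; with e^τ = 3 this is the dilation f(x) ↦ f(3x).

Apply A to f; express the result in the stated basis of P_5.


exp(τθ) x^k = e^(kτ) x^k; with e^τ = 3 this sends x^k to 3^k x^k
x ↦ 3 x
x^2 ↦ 9 x^2
x^5 ↦ 243 x^5
applying this coordinatewise to f: exp(τθ) f = -(1701/2)x^5 + 9x^2 + 2x - 3/2

g(x) = -(1701/2)x^5 + 9x^2 + 2x - 3/2


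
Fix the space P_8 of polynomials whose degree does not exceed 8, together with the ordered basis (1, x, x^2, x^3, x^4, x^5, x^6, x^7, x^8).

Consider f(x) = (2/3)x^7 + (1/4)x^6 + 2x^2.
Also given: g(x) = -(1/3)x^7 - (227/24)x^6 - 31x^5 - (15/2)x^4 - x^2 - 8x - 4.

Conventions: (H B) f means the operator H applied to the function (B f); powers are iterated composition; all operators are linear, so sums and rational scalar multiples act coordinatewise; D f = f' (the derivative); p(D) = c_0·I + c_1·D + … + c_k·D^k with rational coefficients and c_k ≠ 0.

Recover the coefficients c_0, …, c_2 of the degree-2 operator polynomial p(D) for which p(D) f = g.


p(D) = -(1/2)·I − 2·D − D^2, i.e. c_0 = -1/2, c_1 = -2, c_2 = -1

D^0 f = (2/3)x^7 + (1/4)x^6 + 2x^2
D^1 f = (14/3)x^6 + (3/2)x^5 + 4x
D^2 f = 28x^5 + (15/2)x^4 + 4
matching coefficients of g against c_0 f + c_1 Df + … from the top degree down determines the c_i
solution: c_0 = -1/2, c_1 = -2, c_2 = -1


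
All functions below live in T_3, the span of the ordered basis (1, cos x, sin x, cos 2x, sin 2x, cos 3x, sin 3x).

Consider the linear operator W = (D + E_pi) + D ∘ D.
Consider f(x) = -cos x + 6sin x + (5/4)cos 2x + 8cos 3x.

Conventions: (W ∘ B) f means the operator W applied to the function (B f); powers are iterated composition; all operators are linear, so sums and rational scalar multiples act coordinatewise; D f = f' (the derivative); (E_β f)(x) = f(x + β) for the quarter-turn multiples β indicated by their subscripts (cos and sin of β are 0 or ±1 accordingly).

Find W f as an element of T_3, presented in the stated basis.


the image equals g(x) = 8cos x - 11sin x - (15/4)cos 2x - (5/2)sin 2x - 80cos 3x - 24sin 3x

D f = 6cos x + sin x - (5/2)sin 2x - 24sin 3x
E_pi f = cos x - 6sin x + (5/4)cos 2x - 8cos 3x
(D + E_pi) f = 7cos x - 5sin x + (5/4)cos 2x - (5/2)sin 2x - 8cos 3x - 24sin 3x
D f = 6cos x + sin x - (5/2)sin 2x - 24sin 3x
D D f = cos x - 6sin x - 5cos 2x - 72cos 3x
((D + E_pi) + D ∘ D) f = 8cos x - 11sin x - (15/4)cos 2x - (5/2)sin 2x - 80cos 3x - 24sin 3x


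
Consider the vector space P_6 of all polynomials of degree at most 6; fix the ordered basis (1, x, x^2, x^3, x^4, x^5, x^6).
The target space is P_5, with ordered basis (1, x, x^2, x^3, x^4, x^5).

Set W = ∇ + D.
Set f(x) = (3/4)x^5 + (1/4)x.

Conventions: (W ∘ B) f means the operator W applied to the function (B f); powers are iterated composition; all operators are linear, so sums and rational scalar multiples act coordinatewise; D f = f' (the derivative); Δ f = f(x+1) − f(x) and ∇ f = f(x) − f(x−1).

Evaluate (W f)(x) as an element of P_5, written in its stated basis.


the image equals g(x) = (15/2)x^4 - (15/2)x^3 + (15/2)x^2 - (15/4)x + 5/4

∇ f = (15/4)x^4 - (15/2)x^3 + (15/2)x^2 - (15/4)x + 1
D f = (15/4)x^4 + 1/4
(∇ + D) f = (15/2)x^4 - (15/2)x^3 + (15/2)x^2 - (15/4)x + 5/4


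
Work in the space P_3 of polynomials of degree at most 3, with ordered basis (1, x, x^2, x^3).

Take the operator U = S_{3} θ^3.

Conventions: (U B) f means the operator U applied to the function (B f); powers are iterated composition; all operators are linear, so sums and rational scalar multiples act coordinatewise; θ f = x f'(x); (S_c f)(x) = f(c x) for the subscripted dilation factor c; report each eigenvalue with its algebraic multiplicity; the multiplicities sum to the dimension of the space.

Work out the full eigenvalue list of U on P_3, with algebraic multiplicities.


λ = 0 (multiplicity 1), λ = 3 (multiplicity 1), λ = 72 (multiplicity 1), λ = 729 (multiplicity 1)

image of 1: 0
image of x: 3x
image of x^2: 72x^2
image of x^3: 729x^3
the matrix is upper triangular; its diagonal is (0, 3, 72, 729)
for a triangular matrix the eigenvalues are the diagonal entries, with algebraic multiplicity their repetition count


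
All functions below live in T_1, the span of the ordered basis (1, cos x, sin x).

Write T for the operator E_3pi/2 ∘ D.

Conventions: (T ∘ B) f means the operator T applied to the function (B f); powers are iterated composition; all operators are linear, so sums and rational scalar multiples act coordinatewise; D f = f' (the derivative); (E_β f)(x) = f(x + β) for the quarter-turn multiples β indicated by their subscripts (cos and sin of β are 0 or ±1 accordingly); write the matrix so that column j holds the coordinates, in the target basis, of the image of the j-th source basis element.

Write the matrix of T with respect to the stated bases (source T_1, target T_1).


image of 1: 0
image of cos x: cos x
image of sin x: sin x
each image's coordinates form column j of the matrix

the matrix is [[0, 0, 0]; [0, 1, 0]; [0, 0, 1]] (rows listed top to bottom)


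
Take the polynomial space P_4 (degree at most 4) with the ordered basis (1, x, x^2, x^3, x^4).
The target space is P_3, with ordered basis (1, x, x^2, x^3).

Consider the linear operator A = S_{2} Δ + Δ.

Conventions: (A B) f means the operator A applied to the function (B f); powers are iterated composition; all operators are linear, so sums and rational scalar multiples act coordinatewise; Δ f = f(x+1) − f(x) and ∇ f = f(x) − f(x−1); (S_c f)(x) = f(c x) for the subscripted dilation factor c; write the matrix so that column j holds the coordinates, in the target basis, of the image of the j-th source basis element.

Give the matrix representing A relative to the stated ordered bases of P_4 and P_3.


the matrix is [[0, 2, 2, 2, 2]; [0, 0, 6, 9, 12]; [0, 0, 0, 15, 30]; [0, 0, 0, 0, 36]] (rows listed top to bottom)

image of 1: 0
image of x: 2
image of x^2: 6x + 2
image of x^3: 15x^2 + 9x + 2
image of x^4: 36x^3 + 30x^2 + 12x + 2
each image's coordinates form column j of the matrix


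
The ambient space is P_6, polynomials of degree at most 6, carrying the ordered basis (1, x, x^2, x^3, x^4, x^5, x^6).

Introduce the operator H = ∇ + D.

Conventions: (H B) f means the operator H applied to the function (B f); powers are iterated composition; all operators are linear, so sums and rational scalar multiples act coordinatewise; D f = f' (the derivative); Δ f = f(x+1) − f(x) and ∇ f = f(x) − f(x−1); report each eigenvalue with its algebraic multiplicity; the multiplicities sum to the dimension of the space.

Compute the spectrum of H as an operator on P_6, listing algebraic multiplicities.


λ = 0 (multiplicity 7)

image of 1: 0
image of x: 2
image of x^2: 4x - 1
image of x^3: 6x^2 - 3x + 1
image of x^4: 8x^3 - 6x^2 + 4x - 1
image of x^5: 10x^4 - 10x^3 + 10x^2 - 5x + 1
image of x^6: 12x^5 - 15x^4 + 20x^3 - 15x^2 + 6x - 1
the matrix is upper triangular; its diagonal is (0, 0, 0, 0, 0, 0, 0)
for a triangular matrix the eigenvalues are the diagonal entries, with algebraic multiplicity their repetition count


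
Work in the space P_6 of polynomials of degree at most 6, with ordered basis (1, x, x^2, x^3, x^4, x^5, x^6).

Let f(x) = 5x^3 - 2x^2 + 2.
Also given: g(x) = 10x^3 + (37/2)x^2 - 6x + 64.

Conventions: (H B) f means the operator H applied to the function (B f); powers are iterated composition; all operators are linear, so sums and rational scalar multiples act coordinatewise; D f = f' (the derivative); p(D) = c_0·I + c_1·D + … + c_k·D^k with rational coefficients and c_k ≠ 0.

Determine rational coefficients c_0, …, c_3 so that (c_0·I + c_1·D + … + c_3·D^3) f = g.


D^0 f = 5x^3 - 2x^2 + 2
D^1 f = 15x^2 - 4x
D^2 f = 30x - 4
D^3 f = 30
matching coefficients of g against c_0 f + c_1 Df + … from the top degree down determines the c_i
solution: c_0 = 2, c_1 = 3/2, c_2 = 0, c_3 = 2

p(D) = 2·I + (3/2)·D + 2·D^3, i.e. c_0 = 2, c_1 = 3/2, c_2 = 0, c_3 = 2


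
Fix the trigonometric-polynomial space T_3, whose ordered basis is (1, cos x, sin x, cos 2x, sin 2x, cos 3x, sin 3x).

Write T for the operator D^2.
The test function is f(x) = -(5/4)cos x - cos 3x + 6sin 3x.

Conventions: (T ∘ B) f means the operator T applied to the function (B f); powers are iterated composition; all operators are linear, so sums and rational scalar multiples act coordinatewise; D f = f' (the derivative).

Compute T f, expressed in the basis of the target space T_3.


D f = (5/4)sin x + 18cos 3x + 3sin 3x
D D f = (5/4)cos x + 9cos 3x - 54sin 3x

the result is g(x) = (5/4)cos x + 9cos 3x - 54sin 3x


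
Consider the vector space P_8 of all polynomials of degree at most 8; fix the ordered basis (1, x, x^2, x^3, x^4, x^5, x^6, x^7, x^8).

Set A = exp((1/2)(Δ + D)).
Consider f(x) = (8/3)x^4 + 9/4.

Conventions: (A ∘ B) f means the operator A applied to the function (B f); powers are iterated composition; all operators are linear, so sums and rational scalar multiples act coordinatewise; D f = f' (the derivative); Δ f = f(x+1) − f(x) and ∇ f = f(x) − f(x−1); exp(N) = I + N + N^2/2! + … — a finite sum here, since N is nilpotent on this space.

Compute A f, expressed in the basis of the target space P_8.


order-1 term: (32/3)x^3 + 8x^2 + (16/3)x + 4/3
order-2 term: 16x^2 + 16x + 22/3
order-3 term: (32/3)x + 8
order-4 term: 8/3
the series for exp((1/2)(Δ + D)) f terminates at order 4
exp((1/2)(Δ + D)) f = (8/3)x^4 + (32/3)x^3 + 24x^2 + 32x + 259/12

the image equals g(x) = (8/3)x^4 + (32/3)x^3 + 24x^2 + 32x + 259/12


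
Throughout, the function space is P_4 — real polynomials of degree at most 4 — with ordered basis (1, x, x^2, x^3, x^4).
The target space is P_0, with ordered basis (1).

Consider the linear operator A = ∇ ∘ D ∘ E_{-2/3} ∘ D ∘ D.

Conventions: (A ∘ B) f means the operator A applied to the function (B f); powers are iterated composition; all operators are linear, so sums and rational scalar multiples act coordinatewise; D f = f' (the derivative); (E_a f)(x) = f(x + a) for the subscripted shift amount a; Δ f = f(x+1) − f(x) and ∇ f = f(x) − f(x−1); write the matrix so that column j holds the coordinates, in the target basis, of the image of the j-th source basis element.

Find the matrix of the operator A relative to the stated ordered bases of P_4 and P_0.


image of 1: 0
image of x: 0
image of x^2: 0
image of x^3: 0
image of x^4: 24
each image's coordinates form column j of the matrix

the matrix is [[0, 0, 0, 0, 24]] (rows listed top to bottom)


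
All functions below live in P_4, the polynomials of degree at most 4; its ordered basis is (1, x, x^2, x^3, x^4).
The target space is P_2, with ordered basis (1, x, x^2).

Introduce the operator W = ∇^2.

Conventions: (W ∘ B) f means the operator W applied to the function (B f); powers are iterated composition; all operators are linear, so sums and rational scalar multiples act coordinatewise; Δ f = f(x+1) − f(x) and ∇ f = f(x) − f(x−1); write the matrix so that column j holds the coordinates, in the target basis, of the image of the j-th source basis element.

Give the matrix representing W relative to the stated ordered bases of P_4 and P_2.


image of 1: 0
image of x: 0
image of x^2: 2
image of x^3: 6x - 6
image of x^4: 12x^2 - 24x + 14
each image's coordinates form column j of the matrix

the matrix is [[0, 0, 2, -6, 14]; [0, 0, 0, 6, -24]; [0, 0, 0, 0, 12]] (rows listed top to bottom)


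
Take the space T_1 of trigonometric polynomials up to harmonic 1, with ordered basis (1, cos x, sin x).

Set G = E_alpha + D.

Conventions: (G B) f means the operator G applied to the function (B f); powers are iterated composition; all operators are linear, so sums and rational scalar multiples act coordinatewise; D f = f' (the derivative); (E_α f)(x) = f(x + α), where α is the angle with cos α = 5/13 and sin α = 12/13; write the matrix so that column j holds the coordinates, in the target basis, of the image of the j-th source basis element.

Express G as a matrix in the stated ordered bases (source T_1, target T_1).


the matrix is [[1, 0, 0]; [0, 5/13, 25/13]; [0, -25/13, 5/13]] (rows listed top to bottom)

image of 1: 1
image of cos x: (5/13)cos x - (25/13)sin x
image of sin x: (25/13)cos x + (5/13)sin x
each image's coordinates form column j of the matrix


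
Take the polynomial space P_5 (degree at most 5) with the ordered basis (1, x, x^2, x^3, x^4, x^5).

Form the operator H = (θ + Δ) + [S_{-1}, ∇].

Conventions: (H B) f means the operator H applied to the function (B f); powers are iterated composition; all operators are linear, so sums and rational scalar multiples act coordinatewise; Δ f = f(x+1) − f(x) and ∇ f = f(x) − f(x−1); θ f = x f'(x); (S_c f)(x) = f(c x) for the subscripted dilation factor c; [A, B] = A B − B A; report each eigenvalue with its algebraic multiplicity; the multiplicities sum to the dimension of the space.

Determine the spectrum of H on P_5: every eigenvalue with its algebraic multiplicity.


λ = 0 (multiplicity 1), λ = 1 (multiplicity 1), λ = 2 (multiplicity 1), λ = 3 (multiplicity 1), λ = 4 (multiplicity 1), λ = 5 (multiplicity 1)

image of 1: 0
image of x: x + 3
image of x^2: 2x^2 - 2x + 1
image of x^3: 3x^3 + 9x^2 + 3x + 3
image of x^4: 4x^4 - 4x^3 + 6x^2 - 4x + 1
image of x^5: 5x^5 + 15x^4 + 10x^3 + 30x^2 + 5x + 3
the matrix is upper triangular; its diagonal is (0, 1, 2, 3, 4, 5)
for a triangular matrix the eigenvalues are the diagonal entries, with algebraic multiplicity their repetition count


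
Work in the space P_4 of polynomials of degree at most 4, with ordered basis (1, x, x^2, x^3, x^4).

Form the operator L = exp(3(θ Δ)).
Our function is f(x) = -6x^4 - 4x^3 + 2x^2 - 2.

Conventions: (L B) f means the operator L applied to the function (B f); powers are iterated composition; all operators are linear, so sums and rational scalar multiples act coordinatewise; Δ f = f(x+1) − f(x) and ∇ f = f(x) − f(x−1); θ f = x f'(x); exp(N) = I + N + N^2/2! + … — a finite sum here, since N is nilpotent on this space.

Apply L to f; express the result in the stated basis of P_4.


order-1 term: -216x^3 - 288x^2 - 96x
order-2 term: -1944x^2 - 1836x
order-3 term: -3888x
the series for exp(3(θ Δ)) f terminates at order 3
exp(3(θ Δ)) f = -6x^4 - 220x^3 - 2230x^2 - 5820x - 2

the image equals g(x) = -6x^4 - 220x^3 - 2230x^2 - 5820x - 2


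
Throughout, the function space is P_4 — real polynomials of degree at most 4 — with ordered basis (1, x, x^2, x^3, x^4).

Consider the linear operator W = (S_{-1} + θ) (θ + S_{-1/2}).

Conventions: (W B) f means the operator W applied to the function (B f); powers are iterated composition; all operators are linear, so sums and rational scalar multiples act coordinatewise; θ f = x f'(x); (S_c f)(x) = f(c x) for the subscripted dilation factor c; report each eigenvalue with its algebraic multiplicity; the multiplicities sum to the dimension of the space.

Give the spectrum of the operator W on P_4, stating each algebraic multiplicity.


image of 1: 1
image of x: 0
image of x^2: (27/4)x^2
image of x^3: (23/4)x^3
image of x^4: (325/16)x^4
the matrix is upper triangular; its diagonal is (1, 0, 27/4, 23/4, 325/16)
for a triangular matrix the eigenvalues are the diagonal entries, with algebraic multiplicity their repetition count

λ = 0 (multiplicity 1), λ = 1 (multiplicity 1), λ = 23/4 (multiplicity 1), λ = 27/4 (multiplicity 1), λ = 325/16 (multiplicity 1)


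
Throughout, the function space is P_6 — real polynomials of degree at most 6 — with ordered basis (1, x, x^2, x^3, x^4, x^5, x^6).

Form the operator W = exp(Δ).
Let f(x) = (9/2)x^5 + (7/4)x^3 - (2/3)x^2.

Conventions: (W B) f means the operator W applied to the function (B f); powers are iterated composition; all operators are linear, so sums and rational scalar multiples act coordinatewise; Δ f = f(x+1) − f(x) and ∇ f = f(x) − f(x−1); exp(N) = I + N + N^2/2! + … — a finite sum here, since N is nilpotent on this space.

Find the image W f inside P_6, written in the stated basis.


the image equals g(x) = (9/2)x^5 + (45/2)x^4 + (367/4)x^3 + (2755/12)x^2 + (1040/3)x + 2897/12

order-1 term: (45/2)x^4 + 45x^3 + (201/4)x^2 + (317/12)x + 67/12
order-2 term: 45x^3 + 135x^2 + (651/4)x + 865/12
order-3 term: 45x^2 + 135x + 457/4
order-4 term: (45/2)x + 45
order-5 term: 9/2
the series for exp(Δ) f terminates at order 5
exp(Δ) f = (9/2)x^5 + (45/2)x^4 + (367/4)x^3 + (2755/12)x^2 + (1040/3)x + 2897/12


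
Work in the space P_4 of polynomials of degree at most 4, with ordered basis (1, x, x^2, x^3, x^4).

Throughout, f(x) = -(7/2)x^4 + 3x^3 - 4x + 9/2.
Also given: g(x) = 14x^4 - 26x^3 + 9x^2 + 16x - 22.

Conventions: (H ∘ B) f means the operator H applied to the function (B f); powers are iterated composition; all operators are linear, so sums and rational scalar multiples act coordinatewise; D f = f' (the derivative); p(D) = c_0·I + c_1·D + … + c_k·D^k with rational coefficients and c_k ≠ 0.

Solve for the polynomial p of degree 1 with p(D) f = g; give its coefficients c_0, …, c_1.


D^0 f = -(7/2)x^4 + 3x^3 - 4x + 9/2
D^1 f = -14x^3 + 9x^2 - 4
matching coefficients of g against c_0 f + c_1 Df + … from the top degree down determines the c_i
solution: c_0 = -4, c_1 = 1

c_0 = -4, c_1 = 1


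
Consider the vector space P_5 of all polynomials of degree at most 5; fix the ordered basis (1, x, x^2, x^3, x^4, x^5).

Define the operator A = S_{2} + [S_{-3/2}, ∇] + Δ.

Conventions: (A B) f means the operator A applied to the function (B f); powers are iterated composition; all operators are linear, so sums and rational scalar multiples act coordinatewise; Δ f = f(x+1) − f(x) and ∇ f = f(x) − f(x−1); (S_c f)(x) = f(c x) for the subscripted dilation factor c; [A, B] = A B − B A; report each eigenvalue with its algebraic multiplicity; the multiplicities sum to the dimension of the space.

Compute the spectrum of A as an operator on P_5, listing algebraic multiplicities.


image of 1: 1
image of x: 2x + 7/2
image of x^2: 4x^2 - (11/2)x + 9/4
image of x^3: 8x^3 + (159/8)x^2 - (21/8)x + 43/8
image of x^4: 16x^4 - (119/4)x^3 + (183/8)x^2 - (89/4)x + 81/16
image of x^5: 32x^5 + (2185/32)x^4 - (515/16)x^3 + (1735/16)x^2 - (815/32)x + 307/32
the matrix is upper triangular; its diagonal is (1, 2, 4, 8, 16, 32)
for a triangular matrix the eigenvalues are the diagonal entries, with algebraic multiplicity their repetition count

λ = 1 (multiplicity 1), λ = 2 (multiplicity 1), λ = 4 (multiplicity 1), λ = 8 (multiplicity 1), λ = 16 (multiplicity 1), λ = 32 (multiplicity 1)


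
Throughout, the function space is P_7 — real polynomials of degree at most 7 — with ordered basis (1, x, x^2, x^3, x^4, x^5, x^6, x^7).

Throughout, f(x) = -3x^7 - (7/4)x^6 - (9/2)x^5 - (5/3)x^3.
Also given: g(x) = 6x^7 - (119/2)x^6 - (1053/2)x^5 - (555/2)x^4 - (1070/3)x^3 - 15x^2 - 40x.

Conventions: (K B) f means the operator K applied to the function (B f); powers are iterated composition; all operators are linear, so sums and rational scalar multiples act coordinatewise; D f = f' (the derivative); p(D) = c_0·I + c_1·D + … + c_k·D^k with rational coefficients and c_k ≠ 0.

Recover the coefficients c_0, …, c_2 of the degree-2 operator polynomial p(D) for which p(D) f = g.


D^0 f = -3x^7 - (7/4)x^6 - (9/2)x^5 - (5/3)x^3
D^1 f = -21x^6 - (21/2)x^5 - (45/2)x^4 - 5x^2
D^2 f = -126x^5 - (105/2)x^4 - 90x^3 - 10x
matching coefficients of g against c_0 f + c_1 Df + … from the top degree down determines the c_i
solution: c_0 = -2, c_1 = 3, c_2 = 4

p(D) = -2·I + 3·D + 4·D^2, i.e. c_0 = -2, c_1 = 3, c_2 = 4


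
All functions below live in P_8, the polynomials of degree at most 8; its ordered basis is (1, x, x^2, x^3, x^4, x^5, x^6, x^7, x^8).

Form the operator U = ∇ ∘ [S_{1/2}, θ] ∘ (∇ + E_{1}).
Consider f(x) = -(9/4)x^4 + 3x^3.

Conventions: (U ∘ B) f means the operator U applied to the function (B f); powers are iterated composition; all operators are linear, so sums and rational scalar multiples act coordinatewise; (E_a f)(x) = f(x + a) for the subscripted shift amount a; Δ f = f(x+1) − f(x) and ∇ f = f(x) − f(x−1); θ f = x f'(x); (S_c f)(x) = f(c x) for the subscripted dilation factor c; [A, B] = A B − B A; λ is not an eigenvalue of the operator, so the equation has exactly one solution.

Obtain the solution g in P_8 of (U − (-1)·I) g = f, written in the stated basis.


the result is g(x) = -(9/4)x^4 + 3x^3

write g with unknown coordinates in the stated basis and equate coefficients in (U − (-1)·I) g = f
solving from the highest basis element down gives g = -(9/4)x^4 + 3x^3
check: U g = 0
so U g − (-1)·g = -(9/4)x^4 + 3x^3 = f ✓


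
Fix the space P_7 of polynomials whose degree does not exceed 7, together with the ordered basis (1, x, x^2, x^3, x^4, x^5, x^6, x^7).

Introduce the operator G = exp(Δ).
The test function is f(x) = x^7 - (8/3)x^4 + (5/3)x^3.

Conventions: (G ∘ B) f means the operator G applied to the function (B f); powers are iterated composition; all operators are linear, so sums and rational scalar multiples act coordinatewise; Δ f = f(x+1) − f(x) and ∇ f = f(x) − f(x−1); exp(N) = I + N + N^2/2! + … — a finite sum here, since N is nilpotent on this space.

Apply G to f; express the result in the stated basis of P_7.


the image equals g(x) = x^7 + 7x^6 + 42x^5 + (517/3)x^4 + 516x^3 + 1065x^2 + (4133/3)x + 2536/3

order-1 term: 7x^6 + 21x^5 + 35x^4 + (73/3)x^3 + 10x^2 + (4/3)x
order-2 term: 21x^5 + 105x^4 + 245x^3 + 299x^2 + 190x + 148/3
order-3 term: 35x^4 + 210x^3 + 525x^2 + (1858/3)x + 860/3
order-4 term: 35x^3 + 210x^2 + 455x + 1042/3
order-5 term: 21x^2 + 105x + 140
order-6 term: 7x + 21
order-7 term: 1
the series for exp(Δ) f terminates at order 7
exp(Δ) f = x^7 + 7x^6 + 42x^5 + (517/3)x^4 + 516x^3 + 1065x^2 + (4133/3)x + 2536/3


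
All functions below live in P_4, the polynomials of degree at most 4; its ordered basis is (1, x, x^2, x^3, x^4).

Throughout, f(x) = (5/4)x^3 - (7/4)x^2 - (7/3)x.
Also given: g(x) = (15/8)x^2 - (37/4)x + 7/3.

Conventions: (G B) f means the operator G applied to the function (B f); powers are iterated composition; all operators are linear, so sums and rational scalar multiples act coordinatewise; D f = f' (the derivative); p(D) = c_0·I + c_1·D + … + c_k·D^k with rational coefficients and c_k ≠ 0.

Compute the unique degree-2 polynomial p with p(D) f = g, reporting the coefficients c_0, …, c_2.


D^0 f = (5/4)x^3 - (7/4)x^2 - (7/3)x
D^1 f = (15/4)x^2 - (7/2)x - 7/3
D^2 f = (15/2)x - 7/2
matching coefficients of g against c_0 f + c_1 Df + … from the top degree down determines the c_i
solution: c_0 = 0, c_1 = 1/2, c_2 = -1

p(D) = (1/2)·D − D^2, i.e. c_0 = 0, c_1 = 1/2, c_2 = -1


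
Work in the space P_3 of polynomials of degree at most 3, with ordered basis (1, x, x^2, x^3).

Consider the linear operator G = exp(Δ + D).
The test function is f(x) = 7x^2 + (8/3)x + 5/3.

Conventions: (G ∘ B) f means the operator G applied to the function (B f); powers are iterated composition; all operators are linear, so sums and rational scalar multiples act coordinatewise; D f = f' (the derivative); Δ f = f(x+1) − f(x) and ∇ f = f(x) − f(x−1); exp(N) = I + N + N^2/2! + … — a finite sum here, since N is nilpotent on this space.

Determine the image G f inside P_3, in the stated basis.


g(x) = 7x^2 + (92/3)x + 42

order-1 term: 28x + 37/3
order-2 term: 28
the series for exp(Δ + D) f terminates at order 2
exp(Δ + D) f = 7x^2 + (92/3)x + 42


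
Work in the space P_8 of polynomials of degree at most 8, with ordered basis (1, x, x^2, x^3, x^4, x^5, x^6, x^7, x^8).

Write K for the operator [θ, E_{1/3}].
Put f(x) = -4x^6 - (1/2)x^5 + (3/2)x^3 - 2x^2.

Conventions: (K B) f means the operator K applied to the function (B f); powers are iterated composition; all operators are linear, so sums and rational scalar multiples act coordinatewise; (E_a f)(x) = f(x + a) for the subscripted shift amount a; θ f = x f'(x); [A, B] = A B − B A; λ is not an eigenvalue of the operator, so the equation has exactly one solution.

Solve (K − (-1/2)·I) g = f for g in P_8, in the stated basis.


write g with unknown coordinates in the stated basis and equate coefficients in (K − (-1/2)·I) g = f
solving from the highest basis element down gives g = -8x^6 - 33x^5 - (490/3)x^4 - (5533/9)x^3 - (47366/27)x^2 - (29900/9)x - 85016/27
check: K g = 16x^5 + (245/3)x^4 + (2780/9)x^3 + (23629/27)x^2 + (14950/9)x + 42508/27
so K g − (-1/2)·g = -4x^6 - (1/2)x^5 + (3/2)x^3 - 2x^2 = f ✓

the image equals g(x) = -8x^6 - 33x^5 - (490/3)x^4 - (5533/9)x^3 - (47366/27)x^2 - (29900/9)x - 85016/27


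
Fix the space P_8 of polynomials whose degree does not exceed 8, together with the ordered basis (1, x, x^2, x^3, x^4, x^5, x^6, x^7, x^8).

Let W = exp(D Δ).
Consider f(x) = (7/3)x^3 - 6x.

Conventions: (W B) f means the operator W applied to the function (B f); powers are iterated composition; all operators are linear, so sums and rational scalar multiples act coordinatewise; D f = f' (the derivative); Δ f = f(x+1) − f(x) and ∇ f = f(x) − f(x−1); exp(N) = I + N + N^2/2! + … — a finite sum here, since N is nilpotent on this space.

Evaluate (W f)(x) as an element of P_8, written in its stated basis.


g(x) = (7/3)x^3 + 8x + 7

order-1 term: 14x + 7
the series for exp(D Δ) f terminates at order 1
exp(D Δ) f = (7/3)x^3 + 8x + 7


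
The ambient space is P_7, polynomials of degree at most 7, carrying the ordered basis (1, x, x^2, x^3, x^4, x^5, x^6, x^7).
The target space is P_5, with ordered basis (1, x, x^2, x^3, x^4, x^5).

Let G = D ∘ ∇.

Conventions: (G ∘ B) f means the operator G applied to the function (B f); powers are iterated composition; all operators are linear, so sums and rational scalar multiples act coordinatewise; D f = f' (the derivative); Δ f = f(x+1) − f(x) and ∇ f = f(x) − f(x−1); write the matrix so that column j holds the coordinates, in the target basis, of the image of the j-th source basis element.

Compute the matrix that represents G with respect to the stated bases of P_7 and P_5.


the matrix is [[0, 0, 2, -3, 4, -5, 6, -7]; [0, 0, 0, 6, -12, 20, -30, 42]; [0, 0, 0, 0, 12, -30, 60, -105]; [0, 0, 0, 0, 0, 20, -60, 140]; [0, 0, 0, 0, 0, 0, 30, -105]; [0, 0, 0, 0, 0, 0, 0, 42]] (rows listed top to bottom)

image of 1: 0
image of x: 0
image of x^2: 2
image of x^3: 6x - 3
image of x^4: 12x^2 - 12x + 4
image of x^5: 20x^3 - 30x^2 + 20x - 5
image of x^6: 30x^4 - 60x^3 + 60x^2 - 30x + 6
image of x^7: 42x^5 - 105x^4 + 140x^3 - 105x^2 + 42x - 7
each image's coordinates form column j of the matrix


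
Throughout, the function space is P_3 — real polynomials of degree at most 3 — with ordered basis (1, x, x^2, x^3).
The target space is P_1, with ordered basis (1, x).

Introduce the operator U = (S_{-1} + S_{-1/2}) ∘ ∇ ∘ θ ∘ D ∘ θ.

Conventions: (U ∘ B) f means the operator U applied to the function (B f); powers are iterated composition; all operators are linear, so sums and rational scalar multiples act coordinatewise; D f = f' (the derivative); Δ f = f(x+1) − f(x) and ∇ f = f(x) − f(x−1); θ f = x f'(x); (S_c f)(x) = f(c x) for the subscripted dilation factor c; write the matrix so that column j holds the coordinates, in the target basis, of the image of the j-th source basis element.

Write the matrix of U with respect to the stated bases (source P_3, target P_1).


image of 1: 0
image of x: 0
image of x^2: 8
image of x^3: -54x - 36
each image's coordinates form column j of the matrix

the matrix is [[0, 0, 8, -36]; [0, 0, 0, -54]] (rows listed top to bottom)


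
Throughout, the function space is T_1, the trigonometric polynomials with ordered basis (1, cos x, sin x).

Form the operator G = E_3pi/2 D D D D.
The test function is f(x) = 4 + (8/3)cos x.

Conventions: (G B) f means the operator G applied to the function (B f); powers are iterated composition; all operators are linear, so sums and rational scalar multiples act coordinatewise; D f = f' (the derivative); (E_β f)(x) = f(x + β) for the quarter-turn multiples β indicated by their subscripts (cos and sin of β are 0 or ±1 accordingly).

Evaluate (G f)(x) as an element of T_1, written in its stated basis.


the result is g(x) = (8/3)sin x

D f = -(8/3)sin x
D D f = -(8/3)cos x
D D D f = (8/3)sin x
D D D D f = (8/3)cos x
E_3pi/2 (D D D) D f = (8/3)sin x


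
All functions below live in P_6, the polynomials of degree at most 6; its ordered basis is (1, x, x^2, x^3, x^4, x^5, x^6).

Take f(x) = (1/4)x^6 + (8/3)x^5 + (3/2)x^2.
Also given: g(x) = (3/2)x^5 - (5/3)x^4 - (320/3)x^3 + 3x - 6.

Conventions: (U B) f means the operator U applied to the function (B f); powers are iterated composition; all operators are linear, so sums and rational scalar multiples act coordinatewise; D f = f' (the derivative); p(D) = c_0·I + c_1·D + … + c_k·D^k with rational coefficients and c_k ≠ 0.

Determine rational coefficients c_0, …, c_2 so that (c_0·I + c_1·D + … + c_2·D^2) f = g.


c_0 = 0, c_1 = 1, c_2 = -2

D^0 f = (1/4)x^6 + (8/3)x^5 + (3/2)x^2
D^1 f = (3/2)x^5 + (40/3)x^4 + 3x
D^2 f = (15/2)x^4 + (160/3)x^3 + 3
matching coefficients of g against c_0 f + c_1 Df + … from the top degree down determines the c_i
solution: c_0 = 0, c_1 = 1, c_2 = -2


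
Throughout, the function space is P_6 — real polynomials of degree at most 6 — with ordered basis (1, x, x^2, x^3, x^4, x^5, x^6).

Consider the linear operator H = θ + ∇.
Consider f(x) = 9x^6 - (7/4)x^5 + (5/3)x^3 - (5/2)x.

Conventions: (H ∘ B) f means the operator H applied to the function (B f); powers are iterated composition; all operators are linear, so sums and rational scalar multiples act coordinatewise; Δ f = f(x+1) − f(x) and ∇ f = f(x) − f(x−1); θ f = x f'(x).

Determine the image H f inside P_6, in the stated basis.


the image equals g(x) = 54x^6 + (181/4)x^5 - (575/4)x^4 + (405/2)x^3 - (295/2)x^2 + (221/4)x - 139/12

θ f = 54x^6 - (35/4)x^5 + 5x^3 - (5/2)x
∇ f = 54x^5 - (575/4)x^4 + (395/2)x^3 - (295/2)x^2 + (231/4)x - 139/12
(θ + ∇) f = 54x^6 + (181/4)x^5 - (575/4)x^4 + (405/2)x^3 - (295/2)x^2 + (221/4)x - 139/12


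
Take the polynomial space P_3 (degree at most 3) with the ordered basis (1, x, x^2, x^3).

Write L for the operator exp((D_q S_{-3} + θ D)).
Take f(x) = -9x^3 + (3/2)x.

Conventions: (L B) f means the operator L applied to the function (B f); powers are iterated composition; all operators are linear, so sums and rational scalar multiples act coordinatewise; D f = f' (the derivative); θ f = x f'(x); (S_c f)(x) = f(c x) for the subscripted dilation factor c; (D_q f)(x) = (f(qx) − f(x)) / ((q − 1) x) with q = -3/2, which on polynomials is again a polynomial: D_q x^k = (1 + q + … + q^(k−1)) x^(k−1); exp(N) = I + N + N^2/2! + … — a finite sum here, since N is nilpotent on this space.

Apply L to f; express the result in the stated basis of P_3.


g(x) = -9x^3 + (1485/4)x^2 - (7401/16)x + 7353/16

order-1 term: (1485/4)x^2 - 9/2
order-2 term: -(7425/16)x
order-3 term: 7425/16
the series for exp((D_q S_{-3} + θ D)) f terminates at order 3
exp((D_q S_{-3} + θ D)) f = -9x^3 + (1485/4)x^2 - (7401/16)x + 7353/16


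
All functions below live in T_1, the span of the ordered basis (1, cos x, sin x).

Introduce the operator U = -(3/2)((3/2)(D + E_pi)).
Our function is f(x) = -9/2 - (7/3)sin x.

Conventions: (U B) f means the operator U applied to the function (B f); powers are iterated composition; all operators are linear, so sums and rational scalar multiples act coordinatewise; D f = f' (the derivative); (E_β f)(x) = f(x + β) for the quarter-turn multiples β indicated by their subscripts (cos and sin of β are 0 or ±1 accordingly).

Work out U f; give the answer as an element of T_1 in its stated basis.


D f = -(7/3)cos x
E_pi f = -9/2 + (7/3)sin x
(D + E_pi) f = -9/2 - (7/3)cos x + (7/3)sin x
((3/2)(D + E_pi)) f = -27/4 - (7/2)cos x + (7/2)sin x
(-(3/2)((3/2)(D + E_pi))) f = 81/8 + (21/4)cos x - (21/4)sin x

the result is g(x) = 81/8 + (21/4)cos x - (21/4)sin x


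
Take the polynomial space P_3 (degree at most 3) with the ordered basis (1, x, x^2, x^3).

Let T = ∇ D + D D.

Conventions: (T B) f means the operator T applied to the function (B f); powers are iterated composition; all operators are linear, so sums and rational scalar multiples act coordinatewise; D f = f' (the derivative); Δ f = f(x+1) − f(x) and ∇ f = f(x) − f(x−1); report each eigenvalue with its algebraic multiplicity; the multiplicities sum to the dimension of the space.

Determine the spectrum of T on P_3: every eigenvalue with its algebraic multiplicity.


image of 1: 0
image of x: 0
image of x^2: 4
image of x^3: 12x - 3
the matrix is upper triangular; its diagonal is (0, 0, 0, 0)
for a triangular matrix the eigenvalues are the diagonal entries, with algebraic multiplicity their repetition count

λ = 0 (multiplicity 4)


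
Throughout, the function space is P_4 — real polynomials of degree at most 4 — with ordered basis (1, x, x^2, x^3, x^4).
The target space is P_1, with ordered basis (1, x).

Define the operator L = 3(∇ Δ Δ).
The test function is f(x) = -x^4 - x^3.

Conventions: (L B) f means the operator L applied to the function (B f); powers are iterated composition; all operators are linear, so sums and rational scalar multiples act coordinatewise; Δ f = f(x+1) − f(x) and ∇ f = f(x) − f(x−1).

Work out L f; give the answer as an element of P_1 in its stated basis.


the image equals g(x) = -72x - 54

Δ f = -4x^3 - 9x^2 - 7x - 2
Δ Δ f = -12x^2 - 30x - 20
∇ Δ Δ f = -24x - 18
(3(∇ Δ Δ)) f = -72x - 54


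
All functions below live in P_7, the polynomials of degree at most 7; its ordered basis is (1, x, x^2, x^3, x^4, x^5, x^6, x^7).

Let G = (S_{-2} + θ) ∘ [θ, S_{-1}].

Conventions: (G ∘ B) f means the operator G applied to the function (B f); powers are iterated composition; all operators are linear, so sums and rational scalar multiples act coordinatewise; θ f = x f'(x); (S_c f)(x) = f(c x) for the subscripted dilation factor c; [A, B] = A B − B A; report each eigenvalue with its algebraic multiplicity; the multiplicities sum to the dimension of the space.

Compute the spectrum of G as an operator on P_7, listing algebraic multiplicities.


image of 1: 0
image of x: 0
image of x^2: 0
image of x^3: 0
image of x^4: 0
image of x^5: 0
image of x^6: 0
image of x^7: 0
the matrix is upper triangular; its diagonal is (0, 0, 0, 0, 0, 0, 0, 0)
for a triangular matrix the eigenvalues are the diagonal entries, with algebraic multiplicity their repetition count

λ = 0 (multiplicity 8)


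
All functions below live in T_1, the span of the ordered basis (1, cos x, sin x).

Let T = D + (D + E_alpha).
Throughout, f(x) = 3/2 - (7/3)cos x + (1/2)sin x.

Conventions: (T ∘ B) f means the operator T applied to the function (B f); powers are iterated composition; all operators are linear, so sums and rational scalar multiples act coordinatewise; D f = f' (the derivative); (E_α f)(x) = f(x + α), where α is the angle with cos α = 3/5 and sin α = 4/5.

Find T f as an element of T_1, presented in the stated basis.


the result is g(x) = 3/2 + (41/6)sin x

D f = (1/2)cos x + (7/3)sin x
D f = (1/2)cos x + (7/3)sin x
E_alpha f = 3/2 - cos x + (13/6)sin x
(D + E_alpha) f = 3/2 - (1/2)cos x + (9/2)sin x
(D + (D + E_alpha)) f = 3/2 + (41/6)sin x


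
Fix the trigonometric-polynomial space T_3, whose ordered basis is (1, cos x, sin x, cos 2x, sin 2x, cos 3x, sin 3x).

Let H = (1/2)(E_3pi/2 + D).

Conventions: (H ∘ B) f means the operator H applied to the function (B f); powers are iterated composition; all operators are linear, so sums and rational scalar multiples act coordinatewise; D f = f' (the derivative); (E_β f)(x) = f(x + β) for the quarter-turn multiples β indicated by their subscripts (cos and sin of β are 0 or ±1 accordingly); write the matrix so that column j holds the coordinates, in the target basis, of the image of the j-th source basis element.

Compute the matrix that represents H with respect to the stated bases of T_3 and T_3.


image of 1: 1/2
image of cos x: 0
image of sin x: 0
image of cos 2x: -(1/2)cos 2x - sin 2x
image of sin 2x: cos 2x - (1/2)sin 2x
image of cos 3x: -2sin 3x
image of sin 3x: 2cos 3x
each image's coordinates form column j of the matrix

the matrix is [[1/2, 0, 0, 0, 0, 0, 0]; [0, 0, 0, 0, 0, 0, 0]; [0, 0, 0, 0, 0, 0, 0]; [0, 0, 0, -1/2, 1, 0, 0]; [0, 0, 0, -1, -1/2, 0, 0]; [0, 0, 0, 0, 0, 0, 2]; [0, 0, 0, 0, 0, -2, 0]] (rows listed top to bottom)


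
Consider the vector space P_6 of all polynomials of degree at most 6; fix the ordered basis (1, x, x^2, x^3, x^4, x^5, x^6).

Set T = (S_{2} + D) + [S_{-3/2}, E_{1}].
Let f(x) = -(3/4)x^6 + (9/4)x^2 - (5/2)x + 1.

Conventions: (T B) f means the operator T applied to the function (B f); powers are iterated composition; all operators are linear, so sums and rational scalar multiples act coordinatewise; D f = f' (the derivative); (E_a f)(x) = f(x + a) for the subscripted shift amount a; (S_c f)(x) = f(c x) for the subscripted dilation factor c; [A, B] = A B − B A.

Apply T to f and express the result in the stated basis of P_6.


S_{2} f = -48x^6 + 9x^2 - 5x + 1
D f = -(9/2)x^5 + (9/2)x - 5/2
(S_{2} + D) f = -48x^6 - (9/2)x^5 + 9x^2 - (1/2)x - 3/2
E_{1} f = -(3/4)x^6 - (9/2)x^5 - (45/4)x^4 - 15x^3 - 9x^2 - (5/2)x
S_{-3/2} E_{1} f = -(2187/256)x^6 + (2187/64)x^5 - (3645/64)x^4 + (405/8)x^3 - (81/4)x^2 + (15/4)x
S_{-3/2} f = -(2187/256)x^6 + (81/16)x^2 + (15/4)x + 1
E_{1} S_{-3/2} f = -(2187/256)x^6 - (6561/128)x^5 - (32805/256)x^4 - (10935/64)x^3 - (31509/256)x^2 - (4785/128)x + 325/256
[S_{-3/2}, E_{1}] f = (10935/128)x^5 + (18225/256)x^4 + (14175/64)x^3 + (26325/256)x^2 + (5265/128)x - 325/256
((S_{2} + D) + [S_{-3/2}, E_{1}]) f = -48x^6 + (10359/128)x^5 + (18225/256)x^4 + (14175/64)x^3 + (28629/256)x^2 + (5201/128)x - 709/256

g(x) = -48x^6 + (10359/128)x^5 + (18225/256)x^4 + (14175/64)x^3 + (28629/256)x^2 + (5201/128)x - 709/256
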